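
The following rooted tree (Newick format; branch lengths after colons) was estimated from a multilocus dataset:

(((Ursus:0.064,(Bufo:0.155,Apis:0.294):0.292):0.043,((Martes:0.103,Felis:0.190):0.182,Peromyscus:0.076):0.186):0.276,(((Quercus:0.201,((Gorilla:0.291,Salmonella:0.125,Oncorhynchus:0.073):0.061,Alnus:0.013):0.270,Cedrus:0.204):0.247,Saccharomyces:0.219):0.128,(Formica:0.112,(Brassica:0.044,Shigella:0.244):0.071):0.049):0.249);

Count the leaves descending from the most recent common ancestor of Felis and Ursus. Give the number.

6

The MRCA of Felis and Ursus is the node subtending ((Ursus,(Bufo,Apis)),((Martes,Felis),Peromyscus)).
That clade contains 6 terminal taxa: Apis, Bufo, Felis, Martes, Peromyscus, Ursus.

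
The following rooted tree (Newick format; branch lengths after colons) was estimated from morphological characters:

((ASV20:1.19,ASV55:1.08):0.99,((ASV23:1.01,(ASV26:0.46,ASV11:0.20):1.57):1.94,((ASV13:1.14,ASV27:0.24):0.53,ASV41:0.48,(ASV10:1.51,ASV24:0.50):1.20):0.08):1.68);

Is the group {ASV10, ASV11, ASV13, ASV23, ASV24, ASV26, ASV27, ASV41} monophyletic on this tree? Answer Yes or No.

The most recent common ancestor of these taxa subtends ((ASV23,(ASV26,ASV11)),((ASV13,ASV27),ASV41,(ASV10,ASV24))).
That clade has exactly 8 tips — every listed taxon and nothing else — so the group is monophyletic.

Yes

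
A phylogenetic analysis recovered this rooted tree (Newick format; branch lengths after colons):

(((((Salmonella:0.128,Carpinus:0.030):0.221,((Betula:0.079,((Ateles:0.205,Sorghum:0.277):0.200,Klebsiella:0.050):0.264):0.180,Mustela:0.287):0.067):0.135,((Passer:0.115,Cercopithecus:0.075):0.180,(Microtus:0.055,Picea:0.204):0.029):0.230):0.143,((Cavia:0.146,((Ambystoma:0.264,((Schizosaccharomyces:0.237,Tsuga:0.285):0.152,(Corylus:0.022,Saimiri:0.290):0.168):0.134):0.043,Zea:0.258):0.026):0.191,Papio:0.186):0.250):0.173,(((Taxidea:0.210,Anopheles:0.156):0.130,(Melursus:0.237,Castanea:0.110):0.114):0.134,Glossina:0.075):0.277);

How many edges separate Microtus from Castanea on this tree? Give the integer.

9

The MRCA of Microtus and Castanea is the root of the tree.
From Microtus up to that node: 5 branches. From Castanea up to the same node: 4 branches. Total: 5 + 4 = 9.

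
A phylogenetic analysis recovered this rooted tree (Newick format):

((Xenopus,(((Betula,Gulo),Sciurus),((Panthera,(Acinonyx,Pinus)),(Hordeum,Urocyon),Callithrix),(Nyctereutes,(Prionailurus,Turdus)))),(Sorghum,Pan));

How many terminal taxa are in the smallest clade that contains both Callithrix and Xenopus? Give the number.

The MRCA of Callithrix and Xenopus is the node subtending (Xenopus,(((Betula,Gulo),Sciurus),((Panthera,(Acinonyx,Pinus)),(Hordeum,Urocyon),Callithrix),(Nyctereutes,(Prionailurus,Turdus)))).
That clade contains 13 terminal taxa: Acinonyx, Betula, Callithrix, Gulo, Hordeum, Nyctereutes, Panthera, Pinus, Prionailurus, Sciurus, Turdus, Urocyon, Xenopus.

13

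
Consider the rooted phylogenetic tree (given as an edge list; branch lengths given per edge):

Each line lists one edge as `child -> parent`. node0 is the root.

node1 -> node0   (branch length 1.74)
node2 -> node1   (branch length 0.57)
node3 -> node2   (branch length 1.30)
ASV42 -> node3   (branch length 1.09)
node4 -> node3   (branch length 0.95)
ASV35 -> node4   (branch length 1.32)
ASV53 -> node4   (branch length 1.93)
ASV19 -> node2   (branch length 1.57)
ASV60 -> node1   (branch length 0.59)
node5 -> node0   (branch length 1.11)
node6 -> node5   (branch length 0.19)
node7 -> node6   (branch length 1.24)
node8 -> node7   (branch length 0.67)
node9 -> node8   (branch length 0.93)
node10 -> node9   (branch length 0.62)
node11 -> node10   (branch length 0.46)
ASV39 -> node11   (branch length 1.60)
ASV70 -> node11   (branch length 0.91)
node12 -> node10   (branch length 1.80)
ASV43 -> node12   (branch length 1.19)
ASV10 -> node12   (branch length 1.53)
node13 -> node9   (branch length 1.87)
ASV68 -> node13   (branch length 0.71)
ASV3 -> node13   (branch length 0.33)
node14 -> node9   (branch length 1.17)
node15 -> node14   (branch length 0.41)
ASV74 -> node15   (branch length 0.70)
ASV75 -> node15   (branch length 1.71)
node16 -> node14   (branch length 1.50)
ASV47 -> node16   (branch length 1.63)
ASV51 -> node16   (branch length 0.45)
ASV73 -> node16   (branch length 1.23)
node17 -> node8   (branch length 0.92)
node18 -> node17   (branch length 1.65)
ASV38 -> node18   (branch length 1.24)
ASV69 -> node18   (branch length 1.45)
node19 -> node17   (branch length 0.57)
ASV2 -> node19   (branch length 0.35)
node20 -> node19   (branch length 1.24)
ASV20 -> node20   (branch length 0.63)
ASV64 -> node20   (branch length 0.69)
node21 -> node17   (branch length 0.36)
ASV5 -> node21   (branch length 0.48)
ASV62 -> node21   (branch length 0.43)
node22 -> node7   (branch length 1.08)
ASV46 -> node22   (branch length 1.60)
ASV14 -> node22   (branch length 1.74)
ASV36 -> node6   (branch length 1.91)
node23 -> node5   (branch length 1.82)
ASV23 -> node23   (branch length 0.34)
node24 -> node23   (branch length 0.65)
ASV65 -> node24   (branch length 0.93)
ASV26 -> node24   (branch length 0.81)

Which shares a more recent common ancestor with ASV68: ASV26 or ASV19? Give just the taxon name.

The MRCA of ASV68 and ASV26 subtends (((((((ASV39,ASV70),(ASV43,ASV10)),(ASV68,ASV3),((ASV74,ASV75),(ASV47,ASV51,ASV73))),((ASV38,ASV69),(ASV2,(ASV20,ASV64)),(ASV5,ASV62))),(ASV46,ASV14)),ASV36),(ASV23,(ASV65,ASV26))) (24 taxa).
The MRCA of ASV68 and ASV19 is the root, subtending the entire tree (29 taxa).
The first is nested inside the second, so ASV68 shares a more recent common ancestor with ASV26.

ASV26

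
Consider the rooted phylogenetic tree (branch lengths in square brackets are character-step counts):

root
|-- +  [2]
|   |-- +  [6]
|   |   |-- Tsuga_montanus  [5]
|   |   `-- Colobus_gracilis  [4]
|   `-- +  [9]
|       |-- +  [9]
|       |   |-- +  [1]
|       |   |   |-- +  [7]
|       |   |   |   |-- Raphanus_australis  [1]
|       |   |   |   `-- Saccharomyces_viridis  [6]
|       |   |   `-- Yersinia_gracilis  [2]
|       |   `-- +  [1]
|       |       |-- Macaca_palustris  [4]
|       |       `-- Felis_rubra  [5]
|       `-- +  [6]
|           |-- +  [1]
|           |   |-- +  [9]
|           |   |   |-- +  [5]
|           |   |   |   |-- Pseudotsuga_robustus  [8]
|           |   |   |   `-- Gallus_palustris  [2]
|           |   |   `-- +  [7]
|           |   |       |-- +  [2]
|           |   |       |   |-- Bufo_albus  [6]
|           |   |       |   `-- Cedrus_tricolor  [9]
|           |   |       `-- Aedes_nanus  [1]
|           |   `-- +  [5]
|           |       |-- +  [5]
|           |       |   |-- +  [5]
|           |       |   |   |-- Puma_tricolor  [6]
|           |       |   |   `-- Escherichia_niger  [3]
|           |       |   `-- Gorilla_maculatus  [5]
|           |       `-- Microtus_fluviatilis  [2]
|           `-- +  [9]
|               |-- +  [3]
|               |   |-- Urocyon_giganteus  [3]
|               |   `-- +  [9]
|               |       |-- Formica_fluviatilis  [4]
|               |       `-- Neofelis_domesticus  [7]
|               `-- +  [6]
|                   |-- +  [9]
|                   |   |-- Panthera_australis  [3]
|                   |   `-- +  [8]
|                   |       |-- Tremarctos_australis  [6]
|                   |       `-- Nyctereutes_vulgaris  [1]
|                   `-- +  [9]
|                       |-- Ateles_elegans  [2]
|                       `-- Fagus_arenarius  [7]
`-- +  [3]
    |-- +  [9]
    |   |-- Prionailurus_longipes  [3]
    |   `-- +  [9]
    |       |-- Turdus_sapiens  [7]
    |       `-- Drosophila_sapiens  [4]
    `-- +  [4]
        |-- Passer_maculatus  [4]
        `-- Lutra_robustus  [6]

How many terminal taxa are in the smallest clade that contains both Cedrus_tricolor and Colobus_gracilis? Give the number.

24

The MRCA of Cedrus_tricolor and Colobus_gracilis is the node subtending ((Tsuga_montanus,Colobus_gracilis),((((Raphanus_australis,Saccharomyces_viridis),Yersinia_gracilis),(Macaca_palustris,Felis_rubra)),((((Pseudotsuga_robustus,Gallus_palustris),((Bufo_albus,Cedrus_tricolor),Aedes_nanus)),(((Puma_tricolor,Escherichia_niger),Gorilla_maculatus),Microtus_fluviatilis)),((Urocyon_giganteus,(Formica_fluviatilis,Neofelis_domesticus)),((Panthera_australis,(Tremarctos_australis,Nyctereutes_vulgaris)),(Ateles_elegans,Fagus_arenarius)))))).
That clade contains 24 terminal taxa: Aedes_nanus, Ateles_elegans, Bufo_albus, Cedrus_tricolor, Colobus_gracilis, Escherichia_niger, Fagus_arenarius, Felis_rubra, Formica_fluviatilis, Gallus_palustris, Gorilla_maculatus, Macaca_palustris, Microtus_fluviatilis, Neofelis_domesticus, Nyctereutes_vulgaris, Panthera_australis, Pseudotsuga_robustus, Puma_tricolor, Raphanus_australis, Saccharomyces_viridis, Tremarctos_australis, Tsuga_montanus, Urocyon_giganteus, Yersinia_gracilis.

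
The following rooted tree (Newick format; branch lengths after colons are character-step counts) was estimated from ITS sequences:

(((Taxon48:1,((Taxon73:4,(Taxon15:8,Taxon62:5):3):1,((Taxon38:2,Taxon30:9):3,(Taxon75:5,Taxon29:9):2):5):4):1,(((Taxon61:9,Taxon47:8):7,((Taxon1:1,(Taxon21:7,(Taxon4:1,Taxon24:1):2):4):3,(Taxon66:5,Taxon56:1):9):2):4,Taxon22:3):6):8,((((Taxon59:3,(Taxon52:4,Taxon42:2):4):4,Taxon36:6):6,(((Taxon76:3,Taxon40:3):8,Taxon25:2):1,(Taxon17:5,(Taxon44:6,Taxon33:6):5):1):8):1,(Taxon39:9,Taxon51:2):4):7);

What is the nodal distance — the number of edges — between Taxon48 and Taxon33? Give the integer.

9

The MRCA of Taxon48 and Taxon33 is the root of the tree.
From Taxon48 up to that node: 3 branches. From Taxon33 up to the same node: 6 branches. Total: 3 + 6 = 9.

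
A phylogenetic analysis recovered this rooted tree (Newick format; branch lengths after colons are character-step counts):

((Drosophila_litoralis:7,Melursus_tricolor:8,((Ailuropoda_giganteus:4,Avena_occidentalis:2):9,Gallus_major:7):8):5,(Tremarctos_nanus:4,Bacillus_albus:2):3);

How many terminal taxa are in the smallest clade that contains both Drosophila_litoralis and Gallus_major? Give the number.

5

The MRCA of Drosophila_litoralis and Gallus_major is the node subtending (Drosophila_litoralis,Melursus_tricolor,((Ailuropoda_giganteus,Avena_occidentalis),Gallus_major)).
That clade contains 5 terminal taxa: Ailuropoda_giganteus, Avena_occidentalis, Drosophila_litoralis, Gallus_major, Melursus_tricolor.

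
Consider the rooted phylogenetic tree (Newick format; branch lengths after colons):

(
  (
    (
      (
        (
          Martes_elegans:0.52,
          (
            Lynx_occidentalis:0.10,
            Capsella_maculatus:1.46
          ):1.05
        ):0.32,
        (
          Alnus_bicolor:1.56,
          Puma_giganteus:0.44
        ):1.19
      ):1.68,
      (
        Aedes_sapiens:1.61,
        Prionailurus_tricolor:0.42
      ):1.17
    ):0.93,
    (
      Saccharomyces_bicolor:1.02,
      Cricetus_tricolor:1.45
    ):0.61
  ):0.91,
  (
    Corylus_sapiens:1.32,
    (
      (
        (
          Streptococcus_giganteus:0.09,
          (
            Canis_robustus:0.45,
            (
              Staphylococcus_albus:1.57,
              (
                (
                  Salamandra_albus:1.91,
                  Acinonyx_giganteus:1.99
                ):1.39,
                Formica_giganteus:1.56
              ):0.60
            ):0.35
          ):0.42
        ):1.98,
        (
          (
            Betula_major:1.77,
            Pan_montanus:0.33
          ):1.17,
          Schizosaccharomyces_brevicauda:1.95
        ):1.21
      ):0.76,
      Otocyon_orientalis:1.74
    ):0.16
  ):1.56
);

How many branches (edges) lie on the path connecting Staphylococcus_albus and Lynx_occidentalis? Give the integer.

The MRCA of Staphylococcus_albus and Lynx_occidentalis is the root of the tree.
From Staphylococcus_albus up to that node: 7 branches. From Lynx_occidentalis up to the same node: 6 branches. Total: 7 + 6 = 13.

13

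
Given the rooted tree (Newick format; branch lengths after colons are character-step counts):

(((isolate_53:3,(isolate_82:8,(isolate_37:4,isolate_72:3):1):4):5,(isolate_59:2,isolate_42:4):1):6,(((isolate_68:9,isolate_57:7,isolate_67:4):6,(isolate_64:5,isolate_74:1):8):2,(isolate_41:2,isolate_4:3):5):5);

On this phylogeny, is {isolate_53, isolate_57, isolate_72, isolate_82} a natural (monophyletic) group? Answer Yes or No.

No

The MRCA of the listed taxa is the root, so the smallest clade containing them is the whole tree.
That clade also contains isolate_37, isolate_4, isolate_41, isolate_42, isolate_59, isolate_64, isolate_67, isolate_68, isolate_74, which are not in the proposed group, so the group is not monophyletic.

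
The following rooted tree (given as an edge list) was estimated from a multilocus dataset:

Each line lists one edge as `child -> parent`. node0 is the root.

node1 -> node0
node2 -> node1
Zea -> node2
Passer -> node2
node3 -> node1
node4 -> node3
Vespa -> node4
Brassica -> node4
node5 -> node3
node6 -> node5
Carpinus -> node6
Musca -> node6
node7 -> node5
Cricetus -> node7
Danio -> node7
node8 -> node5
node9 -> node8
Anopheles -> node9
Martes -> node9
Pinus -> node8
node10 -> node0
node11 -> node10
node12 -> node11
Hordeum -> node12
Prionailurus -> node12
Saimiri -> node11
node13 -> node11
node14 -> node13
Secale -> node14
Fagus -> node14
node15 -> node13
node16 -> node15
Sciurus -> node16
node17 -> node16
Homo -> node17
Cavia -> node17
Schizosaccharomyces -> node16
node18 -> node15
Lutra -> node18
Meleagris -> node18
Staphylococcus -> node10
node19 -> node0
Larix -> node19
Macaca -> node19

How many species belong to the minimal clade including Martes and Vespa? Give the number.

The MRCA of Martes and Vespa is the node subtending ((Vespa,Brassica),((Carpinus,Musca),(Cricetus,Danio),((Anopheles,Martes),Pinus))).
That clade contains 9 terminal taxa: Anopheles, Brassica, Carpinus, Cricetus, Danio, Martes, Musca, Pinus, Vespa.

9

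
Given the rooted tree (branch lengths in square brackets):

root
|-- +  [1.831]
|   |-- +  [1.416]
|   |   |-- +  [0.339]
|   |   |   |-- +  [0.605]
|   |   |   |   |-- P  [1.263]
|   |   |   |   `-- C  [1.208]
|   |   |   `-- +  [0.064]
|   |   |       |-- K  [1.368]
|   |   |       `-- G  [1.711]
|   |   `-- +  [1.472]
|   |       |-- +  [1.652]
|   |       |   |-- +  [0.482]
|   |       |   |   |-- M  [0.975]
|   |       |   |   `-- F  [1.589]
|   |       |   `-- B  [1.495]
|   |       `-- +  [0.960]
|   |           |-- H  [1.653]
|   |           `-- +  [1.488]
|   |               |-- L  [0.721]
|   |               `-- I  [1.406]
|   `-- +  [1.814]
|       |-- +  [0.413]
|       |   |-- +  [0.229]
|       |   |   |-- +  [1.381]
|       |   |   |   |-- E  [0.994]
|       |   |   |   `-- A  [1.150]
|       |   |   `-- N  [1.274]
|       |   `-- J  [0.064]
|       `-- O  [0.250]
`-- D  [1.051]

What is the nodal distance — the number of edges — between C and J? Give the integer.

The MRCA of C and J is the node subtending ((((P,C),(K,G)),(((M,F),B),(H,(L,I)))),((((E,A),N),J),O)).
From C up to that node: 4 branches. From J up to the same node: 3 branches. Total: 4 + 3 = 7.

7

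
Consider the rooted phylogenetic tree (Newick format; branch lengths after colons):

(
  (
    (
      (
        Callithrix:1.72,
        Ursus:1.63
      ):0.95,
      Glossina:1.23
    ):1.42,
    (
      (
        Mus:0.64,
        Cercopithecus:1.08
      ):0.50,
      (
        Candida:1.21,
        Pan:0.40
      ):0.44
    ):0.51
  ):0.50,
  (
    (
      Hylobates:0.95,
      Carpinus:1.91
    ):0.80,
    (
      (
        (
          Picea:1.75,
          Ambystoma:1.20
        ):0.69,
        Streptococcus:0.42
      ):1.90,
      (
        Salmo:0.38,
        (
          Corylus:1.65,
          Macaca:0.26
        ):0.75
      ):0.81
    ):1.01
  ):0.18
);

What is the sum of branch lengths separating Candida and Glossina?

4.81

The path runs Candida → … → MRCA → … → Glossina; the MRCA is the node subtending (((Callithrix,Ursus),Glossina),((Mus,Cercopithecus),(Candida,Pan))).
Branch lengths along that path: 1.21 + 0.44 + 0.51 + 1.42 + 1.23 = 4.81.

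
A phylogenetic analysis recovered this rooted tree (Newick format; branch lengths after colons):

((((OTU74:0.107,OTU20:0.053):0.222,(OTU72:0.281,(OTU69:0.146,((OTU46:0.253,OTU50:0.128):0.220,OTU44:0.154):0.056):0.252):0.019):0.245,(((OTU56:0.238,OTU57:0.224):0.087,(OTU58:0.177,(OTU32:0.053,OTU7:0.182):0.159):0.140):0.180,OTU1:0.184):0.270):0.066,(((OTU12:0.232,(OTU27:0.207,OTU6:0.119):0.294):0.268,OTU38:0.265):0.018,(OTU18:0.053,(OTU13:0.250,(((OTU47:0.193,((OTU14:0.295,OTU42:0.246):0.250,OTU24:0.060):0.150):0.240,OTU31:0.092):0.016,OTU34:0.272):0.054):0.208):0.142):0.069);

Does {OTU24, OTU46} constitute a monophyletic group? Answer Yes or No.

No

The MRCA of the listed taxa is the root, so the smallest clade containing them is the whole tree.
That clade also contains OTU1, OTU12, OTU13, OTU14, OTU18, OTU20, OTU27, OTU31, OTU32, OTU34, OTU38, OTU42, OTU44, OTU47, OTU50, OTU56, OTU57, OTU58, OTU6, OTU69, OTU7, OTU72, OTU74, which are not in the proposed group, so the group is not monophyletic.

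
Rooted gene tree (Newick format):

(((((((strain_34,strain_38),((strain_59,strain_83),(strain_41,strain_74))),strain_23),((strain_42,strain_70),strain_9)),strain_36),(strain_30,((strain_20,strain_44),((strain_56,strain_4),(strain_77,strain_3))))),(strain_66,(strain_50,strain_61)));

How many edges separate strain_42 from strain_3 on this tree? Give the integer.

10

The MRCA of strain_42 and strain_3 is the node subtending ((((((strain_34,strain_38),((strain_59,strain_83),(strain_41,strain_74))),strain_23),((strain_42,strain_70),strain_9)),strain_36),(strain_30,((strain_20,strain_44),((strain_56,strain_4),(strain_77,strain_3))))).
From strain_42 up to that node: 5 branches. From strain_3 up to the same node: 5 branches. Total: 5 + 5 = 10.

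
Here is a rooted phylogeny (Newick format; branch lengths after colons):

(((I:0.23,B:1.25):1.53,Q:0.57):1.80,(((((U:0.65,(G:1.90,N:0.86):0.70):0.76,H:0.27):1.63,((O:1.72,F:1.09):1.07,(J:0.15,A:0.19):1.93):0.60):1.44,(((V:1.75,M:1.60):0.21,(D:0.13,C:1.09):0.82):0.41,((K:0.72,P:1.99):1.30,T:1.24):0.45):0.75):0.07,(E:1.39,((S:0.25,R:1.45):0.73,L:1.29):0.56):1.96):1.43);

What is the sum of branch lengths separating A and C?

The path runs A → … → MRCA → … → C; the MRCA is the node subtending ((((U,(G,N)),H),((O,F),(J,A))),(((V,M),(D,C)),((K,P),T))).
Branch lengths along that path: 0.19 + 1.93 + 0.60 + 1.44 + 0.75 + 0.41 + 0.82 + 1.09 = 7.23.

7.23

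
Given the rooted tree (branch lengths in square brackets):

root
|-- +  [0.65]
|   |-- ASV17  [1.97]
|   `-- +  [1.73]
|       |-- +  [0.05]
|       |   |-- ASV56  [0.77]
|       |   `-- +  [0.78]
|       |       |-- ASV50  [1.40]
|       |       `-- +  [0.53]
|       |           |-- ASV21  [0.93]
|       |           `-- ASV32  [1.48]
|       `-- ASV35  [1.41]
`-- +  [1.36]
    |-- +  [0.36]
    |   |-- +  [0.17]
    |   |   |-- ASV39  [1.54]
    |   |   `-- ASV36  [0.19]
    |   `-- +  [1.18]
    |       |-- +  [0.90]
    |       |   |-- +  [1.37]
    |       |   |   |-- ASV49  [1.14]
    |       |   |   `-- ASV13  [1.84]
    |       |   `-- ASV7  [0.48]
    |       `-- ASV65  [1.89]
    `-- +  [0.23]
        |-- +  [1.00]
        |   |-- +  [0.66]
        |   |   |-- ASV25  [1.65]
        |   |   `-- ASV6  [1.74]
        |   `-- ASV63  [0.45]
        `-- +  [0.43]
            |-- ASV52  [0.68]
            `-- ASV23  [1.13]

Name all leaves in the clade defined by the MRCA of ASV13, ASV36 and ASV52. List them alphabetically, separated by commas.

ASV13, ASV23, ASV25, ASV36, ASV39, ASV49, ASV52, ASV6, ASV63, ASV65, ASV7

Tracing ASV13: it sits inside (ASV49,ASV13).
Tracing ASV36: it sits inside (ASV39,ASV36).
Tracing ASV52: it sits inside (ASV52,ASV23).
The smallest clade enclosing all 3 is (((ASV39,ASV36),(((ASV49,ASV13),ASV7),ASV65)),(((ASV25,ASV6),ASV63),(ASV52,ASV23))); the answer is its 11 terminal taxa in alphabetical order.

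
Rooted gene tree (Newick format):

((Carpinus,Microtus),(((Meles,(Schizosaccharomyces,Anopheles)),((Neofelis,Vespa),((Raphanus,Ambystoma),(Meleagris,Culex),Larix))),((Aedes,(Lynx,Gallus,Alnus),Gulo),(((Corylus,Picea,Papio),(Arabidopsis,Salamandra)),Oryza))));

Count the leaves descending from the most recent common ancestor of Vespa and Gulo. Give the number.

The MRCA of Vespa and Gulo is the node subtending (((Meles,(Schizosaccharomyces,Anopheles)),((Neofelis,Vespa),((Raphanus,Ambystoma),(Meleagris,Culex),Larix))),((Aedes,(Lynx,Gallus,Alnus),Gulo),(((Corylus,Picea,Papio),(Arabidopsis,Salamandra)),Oryza))).
That clade contains 21 terminal taxa: Aedes, Alnus, Ambystoma, Anopheles, Arabidopsis, Corylus, Culex, Gallus, Gulo, Larix, Lynx, Meleagris, Meles, Neofelis, Oryza, Papio, Picea, Raphanus, Salamandra, Schizosaccharomyces, Vespa.

21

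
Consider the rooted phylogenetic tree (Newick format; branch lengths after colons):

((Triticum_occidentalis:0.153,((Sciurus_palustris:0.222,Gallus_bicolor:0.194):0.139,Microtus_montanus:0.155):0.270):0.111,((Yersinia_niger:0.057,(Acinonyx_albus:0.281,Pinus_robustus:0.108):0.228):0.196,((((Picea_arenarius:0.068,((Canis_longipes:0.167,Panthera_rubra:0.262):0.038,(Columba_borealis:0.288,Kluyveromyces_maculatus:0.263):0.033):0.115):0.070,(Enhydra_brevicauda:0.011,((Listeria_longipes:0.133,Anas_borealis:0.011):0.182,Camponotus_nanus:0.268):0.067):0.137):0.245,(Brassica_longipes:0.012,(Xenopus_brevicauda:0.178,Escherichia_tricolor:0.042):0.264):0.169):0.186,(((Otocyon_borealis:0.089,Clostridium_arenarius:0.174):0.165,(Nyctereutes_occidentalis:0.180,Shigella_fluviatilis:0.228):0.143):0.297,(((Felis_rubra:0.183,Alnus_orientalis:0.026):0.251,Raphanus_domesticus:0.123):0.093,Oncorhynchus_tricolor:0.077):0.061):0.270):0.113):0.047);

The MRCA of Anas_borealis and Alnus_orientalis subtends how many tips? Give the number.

20

The MRCA of Anas_borealis and Alnus_orientalis is the node subtending ((((Picea_arenarius,((Canis_longipes,Panthera_rubra),(Columba_borealis,Kluyveromyces_maculatus))),(Enhydra_brevicauda,((Listeria_longipes,Anas_borealis),Camponotus_nanus))),(Brassica_longipes,(Xenopus_brevicauda,Escherichia_tricolor))),(((Otocyon_borealis,Clostridium_arenarius),(Nyctereutes_occidentalis,Shigella_fluviatilis)),(((Felis_rubra,Alnus_orientalis),Raphanus_domesticus),Oncorhynchus_tricolor))).
That clade contains 20 terminal taxa: Alnus_orientalis, Anas_borealis, Brassica_longipes, Camponotus_nanus, Canis_longipes, Clostridium_arenarius, Columba_borealis, Enhydra_brevicauda, Escherichia_tricolor, Felis_rubra, Kluyveromyces_maculatus, Listeria_longipes, Nyctereutes_occidentalis, Oncorhynchus_tricolor, Otocyon_borealis, Panthera_rubra, Picea_arenarius, Raphanus_domesticus, Shigella_fluviatilis, Xenopus_brevicauda.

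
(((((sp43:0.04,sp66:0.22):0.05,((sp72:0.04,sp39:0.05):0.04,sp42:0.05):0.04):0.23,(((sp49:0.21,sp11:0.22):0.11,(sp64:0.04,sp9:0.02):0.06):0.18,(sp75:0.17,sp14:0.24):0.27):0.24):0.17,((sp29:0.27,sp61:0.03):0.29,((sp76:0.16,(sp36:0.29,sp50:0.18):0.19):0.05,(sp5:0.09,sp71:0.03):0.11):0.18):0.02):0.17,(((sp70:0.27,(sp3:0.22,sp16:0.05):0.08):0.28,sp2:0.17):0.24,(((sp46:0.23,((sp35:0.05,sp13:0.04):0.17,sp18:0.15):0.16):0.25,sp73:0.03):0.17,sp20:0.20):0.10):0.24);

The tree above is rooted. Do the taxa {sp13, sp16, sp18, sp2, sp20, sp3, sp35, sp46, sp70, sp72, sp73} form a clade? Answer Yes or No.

The MRCA of the listed taxa is the root, so the smallest clade containing them is the whole tree.
That clade also contains sp11, sp14, sp29, sp36, sp39, sp42, sp43, sp49, sp5, sp50, sp61, sp64, sp66, sp71, sp75, sp76, sp9, which are not in the proposed group, so the group is not monophyletic.

No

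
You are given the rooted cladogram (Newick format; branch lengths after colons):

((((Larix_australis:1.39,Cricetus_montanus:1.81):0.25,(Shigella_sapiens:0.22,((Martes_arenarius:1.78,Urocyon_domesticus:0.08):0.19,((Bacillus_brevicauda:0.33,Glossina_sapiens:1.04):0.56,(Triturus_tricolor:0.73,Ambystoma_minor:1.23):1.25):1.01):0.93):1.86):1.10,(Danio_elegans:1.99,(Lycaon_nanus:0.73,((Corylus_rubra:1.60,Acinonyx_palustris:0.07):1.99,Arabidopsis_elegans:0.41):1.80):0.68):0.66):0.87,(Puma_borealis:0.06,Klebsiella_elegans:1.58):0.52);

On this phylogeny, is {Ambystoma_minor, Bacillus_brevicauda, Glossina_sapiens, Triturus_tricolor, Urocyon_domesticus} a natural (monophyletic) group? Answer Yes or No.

The MRCA of the listed taxa subtends ((Martes_arenarius,Urocyon_domesticus),((Bacillus_brevicauda,Glossina_sapiens),(Triturus_tricolor,Ambystoma_minor))).
That clade also contains Martes_arenarius, which is not in the proposed group, so the group is not monophyletic.

No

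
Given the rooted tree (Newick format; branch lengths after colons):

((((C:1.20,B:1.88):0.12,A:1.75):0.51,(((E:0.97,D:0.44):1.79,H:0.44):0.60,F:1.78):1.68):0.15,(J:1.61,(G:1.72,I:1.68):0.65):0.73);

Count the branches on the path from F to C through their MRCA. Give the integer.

5

The MRCA of F and C is the node subtending (((C,B),A),(((E,D),H),F)).
From F up to that node: 2 branches. From C up to the same node: 3 branches. Total: 2 + 3 = 5.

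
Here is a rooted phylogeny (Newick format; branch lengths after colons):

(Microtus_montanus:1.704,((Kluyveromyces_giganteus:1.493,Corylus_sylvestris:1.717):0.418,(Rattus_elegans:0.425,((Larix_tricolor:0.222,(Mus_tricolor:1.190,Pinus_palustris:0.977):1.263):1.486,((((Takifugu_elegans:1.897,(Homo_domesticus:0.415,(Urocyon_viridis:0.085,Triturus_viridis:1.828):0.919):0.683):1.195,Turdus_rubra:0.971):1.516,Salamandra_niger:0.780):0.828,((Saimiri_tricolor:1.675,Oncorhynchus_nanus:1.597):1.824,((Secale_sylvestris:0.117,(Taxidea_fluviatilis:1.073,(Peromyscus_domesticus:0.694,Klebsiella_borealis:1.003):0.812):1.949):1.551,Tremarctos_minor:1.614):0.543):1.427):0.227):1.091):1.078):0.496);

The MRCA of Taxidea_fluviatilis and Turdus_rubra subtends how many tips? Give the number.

13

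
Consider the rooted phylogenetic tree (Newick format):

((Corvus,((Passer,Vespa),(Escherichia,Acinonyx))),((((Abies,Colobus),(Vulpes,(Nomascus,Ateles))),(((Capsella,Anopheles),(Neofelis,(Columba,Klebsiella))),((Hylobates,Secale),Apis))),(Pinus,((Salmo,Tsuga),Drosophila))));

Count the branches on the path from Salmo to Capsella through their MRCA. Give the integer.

The MRCA of Salmo and Capsella is the node subtending ((((Abies,Colobus),(Vulpes,(Nomascus,Ateles))),(((Capsella,Anopheles),(Neofelis,(Columba,Klebsiella))),((Hylobates,Secale),Apis))),(Pinus,((Salmo,Tsuga),Drosophila))).
From Salmo up to that node: 4 branches. From Capsella up to the same node: 5 branches. Total: 4 + 5 = 9.

9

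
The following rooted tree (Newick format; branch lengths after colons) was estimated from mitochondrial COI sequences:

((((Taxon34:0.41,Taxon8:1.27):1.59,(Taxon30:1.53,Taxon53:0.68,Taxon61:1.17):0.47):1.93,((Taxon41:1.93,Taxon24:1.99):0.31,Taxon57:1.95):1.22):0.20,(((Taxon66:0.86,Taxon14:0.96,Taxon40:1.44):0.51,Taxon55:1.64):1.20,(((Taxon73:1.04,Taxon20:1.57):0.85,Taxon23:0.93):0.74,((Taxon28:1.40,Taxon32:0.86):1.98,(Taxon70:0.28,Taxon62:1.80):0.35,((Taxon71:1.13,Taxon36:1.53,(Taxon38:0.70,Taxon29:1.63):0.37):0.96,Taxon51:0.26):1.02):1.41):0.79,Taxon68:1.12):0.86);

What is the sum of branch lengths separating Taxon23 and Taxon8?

The path runs Taxon23 → … → MRCA → … → Taxon8; the MRCA is the root of the tree.
Branch lengths along that path: 0.93 + 0.74 + 0.79 + 0.86 + 0.20 + 1.93 + 1.59 + 1.27 = 8.31.

8.31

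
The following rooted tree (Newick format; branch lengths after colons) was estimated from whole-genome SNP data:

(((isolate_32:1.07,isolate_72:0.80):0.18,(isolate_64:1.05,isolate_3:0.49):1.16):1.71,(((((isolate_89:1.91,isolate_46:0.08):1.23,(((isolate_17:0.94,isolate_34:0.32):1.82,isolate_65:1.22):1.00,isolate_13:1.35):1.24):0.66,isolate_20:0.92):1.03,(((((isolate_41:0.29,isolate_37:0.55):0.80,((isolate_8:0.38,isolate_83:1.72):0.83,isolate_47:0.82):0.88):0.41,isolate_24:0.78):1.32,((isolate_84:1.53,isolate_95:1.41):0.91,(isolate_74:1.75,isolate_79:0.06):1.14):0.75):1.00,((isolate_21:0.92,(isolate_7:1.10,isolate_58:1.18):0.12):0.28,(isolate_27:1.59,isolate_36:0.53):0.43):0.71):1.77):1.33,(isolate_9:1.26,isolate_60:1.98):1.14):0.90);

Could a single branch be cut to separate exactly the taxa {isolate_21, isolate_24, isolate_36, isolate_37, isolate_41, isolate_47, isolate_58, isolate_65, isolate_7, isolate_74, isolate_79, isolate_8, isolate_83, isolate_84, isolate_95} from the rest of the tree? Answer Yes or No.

The MRCA of the listed taxa subtends ((((isolate_89,isolate_46),(((isolate_17,isolate_34),isolate_65),isolate_13)),isolate_20),(((((isolate_41,isolate_37),((isolate_8,isolate_83),isolate_47)),isolate_24),((isolate_84,isolate_95),(isolate_74,isolate_79))),((isolate_21,(isolate_7,isolate_58)),(isolate_27,isolate_36)))).
That clade also contains isolate_13, isolate_17, isolate_20, isolate_27, isolate_34, isolate_46, isolate_89, which are not in the proposed group, so the group is not monophyletic.

No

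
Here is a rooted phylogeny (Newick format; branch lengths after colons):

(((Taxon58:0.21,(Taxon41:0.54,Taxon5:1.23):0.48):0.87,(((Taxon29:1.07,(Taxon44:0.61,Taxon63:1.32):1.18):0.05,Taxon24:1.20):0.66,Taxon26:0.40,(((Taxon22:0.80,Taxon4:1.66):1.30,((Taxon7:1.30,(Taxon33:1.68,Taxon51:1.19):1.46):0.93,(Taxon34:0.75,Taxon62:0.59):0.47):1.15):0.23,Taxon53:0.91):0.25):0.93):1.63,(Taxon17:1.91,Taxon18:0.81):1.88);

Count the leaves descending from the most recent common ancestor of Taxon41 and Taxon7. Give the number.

16

The MRCA of Taxon41 and Taxon7 is the node subtending ((Taxon58,(Taxon41,Taxon5)),(((Taxon29,(Taxon44,Taxon63)),Taxon24),Taxon26,(((Taxon22,Taxon4),((Taxon7,(Taxon33,Taxon51)),(Taxon34,Taxon62))),Taxon53))).
That clade contains 16 terminal taxa: Taxon22, Taxon24, Taxon26, Taxon29, Taxon33, Taxon34, Taxon4, Taxon41, Taxon44, Taxon5, Taxon51, Taxon53, Taxon58, Taxon62, Taxon63, Taxon7.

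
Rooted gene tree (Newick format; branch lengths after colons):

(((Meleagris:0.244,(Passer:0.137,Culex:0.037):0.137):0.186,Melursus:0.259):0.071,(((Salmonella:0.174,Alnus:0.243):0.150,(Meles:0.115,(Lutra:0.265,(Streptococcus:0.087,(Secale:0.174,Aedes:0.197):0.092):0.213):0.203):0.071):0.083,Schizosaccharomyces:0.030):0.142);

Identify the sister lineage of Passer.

Passer attaches to the tree at the node subtending (Passer,Culex).
The other lineage descending from that same node — the sister group — is the single tip Culex.

Culex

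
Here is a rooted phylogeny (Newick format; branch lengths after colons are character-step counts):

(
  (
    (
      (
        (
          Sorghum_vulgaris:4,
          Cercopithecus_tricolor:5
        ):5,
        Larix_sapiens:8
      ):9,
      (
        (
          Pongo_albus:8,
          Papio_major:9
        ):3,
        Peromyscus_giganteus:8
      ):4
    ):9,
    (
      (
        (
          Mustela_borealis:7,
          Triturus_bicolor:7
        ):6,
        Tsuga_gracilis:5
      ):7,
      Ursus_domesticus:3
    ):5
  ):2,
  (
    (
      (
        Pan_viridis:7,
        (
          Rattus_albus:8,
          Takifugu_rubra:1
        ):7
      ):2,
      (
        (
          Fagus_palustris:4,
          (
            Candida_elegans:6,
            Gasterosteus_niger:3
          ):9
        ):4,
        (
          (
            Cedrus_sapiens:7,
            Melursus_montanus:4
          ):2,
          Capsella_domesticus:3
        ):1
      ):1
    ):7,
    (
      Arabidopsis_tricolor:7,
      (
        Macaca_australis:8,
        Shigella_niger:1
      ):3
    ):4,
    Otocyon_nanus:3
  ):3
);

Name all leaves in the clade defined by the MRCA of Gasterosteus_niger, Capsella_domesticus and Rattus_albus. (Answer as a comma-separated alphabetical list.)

Tracing Gasterosteus_niger: it sits inside (Candida_elegans,Gasterosteus_niger).
Tracing Capsella_domesticus: it sits inside ((Cedrus_sapiens,Melursus_montanus),Capsella_domesticus).
Tracing Rattus_albus: it sits inside (Rattus_albus,Takifugu_rubra).
The smallest clade enclosing all 3 is ((Pan_viridis,(Rattus_albus,Takifugu_rubra)),((Fagus_palustris,(Candida_elegans,Gasterosteus_niger)),((Cedrus_sapiens,Melursus_montanus),Capsella_domesticus))); the answer is its 9 terminal taxa in alphabetical order.

Candida_elegans, Capsella_domesticus, Cedrus_sapiens, Fagus_palustris, Gasterosteus_niger, Melursus_montanus, Pan_viridis, Rattus_albus, Takifugu_rubra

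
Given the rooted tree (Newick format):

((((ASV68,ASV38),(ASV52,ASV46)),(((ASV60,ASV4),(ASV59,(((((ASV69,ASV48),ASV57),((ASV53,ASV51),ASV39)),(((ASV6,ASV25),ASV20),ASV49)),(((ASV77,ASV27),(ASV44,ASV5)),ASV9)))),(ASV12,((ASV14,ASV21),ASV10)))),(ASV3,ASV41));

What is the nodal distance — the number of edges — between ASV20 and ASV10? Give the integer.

10

The MRCA of ASV20 and ASV10 is the node subtending (((ASV60,ASV4),(ASV59,(((((ASV69,ASV48),ASV57),((ASV53,ASV51),ASV39)),(((ASV6,ASV25),ASV20),ASV49)),(((ASV77,ASV27),(ASV44,ASV5)),ASV9)))),(ASV12,((ASV14,ASV21),ASV10))).
From ASV20 up to that node: 7 branches. From ASV10 up to the same node: 3 branches. Total: 7 + 3 = 10.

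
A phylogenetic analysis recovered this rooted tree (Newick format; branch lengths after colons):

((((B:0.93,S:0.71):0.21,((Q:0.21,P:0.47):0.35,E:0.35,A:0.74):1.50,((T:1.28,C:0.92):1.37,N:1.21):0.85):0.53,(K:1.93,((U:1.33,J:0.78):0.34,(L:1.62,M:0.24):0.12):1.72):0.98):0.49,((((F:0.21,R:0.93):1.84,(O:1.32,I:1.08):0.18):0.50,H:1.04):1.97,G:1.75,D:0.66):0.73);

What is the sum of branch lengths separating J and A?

The path runs J → … → MRCA → … → A; the MRCA is the node subtending (((B,S),((Q,P),E,A),((T,C),N)),(K,((U,J),(L,M)))).
Branch lengths along that path: 0.78 + 0.34 + 1.72 + 0.98 + 0.53 + 1.50 + 0.74 = 6.59.

6.59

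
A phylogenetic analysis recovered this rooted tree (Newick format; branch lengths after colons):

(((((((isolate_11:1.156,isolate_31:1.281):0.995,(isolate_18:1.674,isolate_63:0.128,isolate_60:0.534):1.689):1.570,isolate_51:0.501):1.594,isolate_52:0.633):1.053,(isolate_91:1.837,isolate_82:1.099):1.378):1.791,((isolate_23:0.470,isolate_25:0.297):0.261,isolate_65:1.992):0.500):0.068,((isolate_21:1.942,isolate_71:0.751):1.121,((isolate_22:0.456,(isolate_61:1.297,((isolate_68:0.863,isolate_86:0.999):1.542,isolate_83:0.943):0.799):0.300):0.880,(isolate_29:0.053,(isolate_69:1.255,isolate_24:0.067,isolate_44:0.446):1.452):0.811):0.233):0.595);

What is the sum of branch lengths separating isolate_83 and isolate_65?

6.310

The path runs isolate_83 → … → MRCA → … → isolate_65; the MRCA is the root of the tree.
Branch lengths along that path: 0.943 + 0.799 + 0.300 + 0.880 + 0.233 + 0.595 + 0.068 + 0.500 + 1.992 = 6.310.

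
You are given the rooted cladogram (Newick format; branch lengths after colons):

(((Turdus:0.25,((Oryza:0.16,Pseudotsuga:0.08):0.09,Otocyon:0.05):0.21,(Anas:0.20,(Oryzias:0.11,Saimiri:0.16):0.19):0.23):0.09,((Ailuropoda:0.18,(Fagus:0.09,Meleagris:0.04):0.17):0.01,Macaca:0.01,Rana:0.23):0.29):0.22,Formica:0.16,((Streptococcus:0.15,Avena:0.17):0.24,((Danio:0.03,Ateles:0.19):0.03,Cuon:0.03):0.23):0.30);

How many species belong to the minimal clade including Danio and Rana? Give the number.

18

The MRCA of Danio and Rana is the root, so the clade is the entire tree.
That clade contains 18 terminal taxa: Ailuropoda, Anas, Ateles, Avena, Cuon, Danio, Fagus, Formica, Macaca, Meleagris, Oryza, Oryzias, Otocyon, Pseudotsuga, Rana, Saimiri, Streptococcus, Turdus.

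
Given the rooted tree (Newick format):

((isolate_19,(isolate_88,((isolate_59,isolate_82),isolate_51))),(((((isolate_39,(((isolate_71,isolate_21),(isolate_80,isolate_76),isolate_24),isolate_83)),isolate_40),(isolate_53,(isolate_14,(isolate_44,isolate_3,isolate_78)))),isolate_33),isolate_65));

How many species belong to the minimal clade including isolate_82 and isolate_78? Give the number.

20

The MRCA of isolate_82 and isolate_78 is the root, so the clade is the entire tree.
That clade contains 20 terminal taxa: isolate_14, isolate_19, isolate_21, isolate_24, isolate_3, isolate_33, isolate_39, isolate_40, isolate_44, isolate_51, isolate_53, isolate_59, isolate_65, isolate_71, isolate_76, isolate_78, isolate_80, isolate_82, isolate_83, isolate_88.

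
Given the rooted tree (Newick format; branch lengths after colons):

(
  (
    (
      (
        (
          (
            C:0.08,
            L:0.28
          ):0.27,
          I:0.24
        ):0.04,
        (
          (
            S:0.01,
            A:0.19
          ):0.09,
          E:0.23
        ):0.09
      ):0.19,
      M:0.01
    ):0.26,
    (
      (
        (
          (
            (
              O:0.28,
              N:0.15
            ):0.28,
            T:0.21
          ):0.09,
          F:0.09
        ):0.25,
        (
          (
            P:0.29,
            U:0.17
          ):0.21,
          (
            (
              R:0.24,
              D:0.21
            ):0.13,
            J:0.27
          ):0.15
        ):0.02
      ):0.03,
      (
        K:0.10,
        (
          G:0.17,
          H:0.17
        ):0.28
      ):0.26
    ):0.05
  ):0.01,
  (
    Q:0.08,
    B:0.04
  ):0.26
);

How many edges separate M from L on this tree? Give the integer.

The MRCA of M and L is the node subtending ((((C,L),I),((S,A),E)),M).
From M up to that node: 1 branch. From L up to the same node: 4 branches. Total: 1 + 4 = 5.

5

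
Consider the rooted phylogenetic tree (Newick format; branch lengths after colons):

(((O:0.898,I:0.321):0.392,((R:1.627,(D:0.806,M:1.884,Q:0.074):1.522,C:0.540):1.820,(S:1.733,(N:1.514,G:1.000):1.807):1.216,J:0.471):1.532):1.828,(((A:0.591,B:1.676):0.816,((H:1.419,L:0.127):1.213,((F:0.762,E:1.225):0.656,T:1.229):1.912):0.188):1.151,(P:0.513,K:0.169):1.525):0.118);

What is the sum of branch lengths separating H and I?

6.630

The path runs H → … → MRCA → … → I; the MRCA is the root of the tree.
Branch lengths along that path: 1.419 + 1.213 + 0.188 + 1.151 + 0.118 + 1.828 + 0.392 + 0.321 = 6.630.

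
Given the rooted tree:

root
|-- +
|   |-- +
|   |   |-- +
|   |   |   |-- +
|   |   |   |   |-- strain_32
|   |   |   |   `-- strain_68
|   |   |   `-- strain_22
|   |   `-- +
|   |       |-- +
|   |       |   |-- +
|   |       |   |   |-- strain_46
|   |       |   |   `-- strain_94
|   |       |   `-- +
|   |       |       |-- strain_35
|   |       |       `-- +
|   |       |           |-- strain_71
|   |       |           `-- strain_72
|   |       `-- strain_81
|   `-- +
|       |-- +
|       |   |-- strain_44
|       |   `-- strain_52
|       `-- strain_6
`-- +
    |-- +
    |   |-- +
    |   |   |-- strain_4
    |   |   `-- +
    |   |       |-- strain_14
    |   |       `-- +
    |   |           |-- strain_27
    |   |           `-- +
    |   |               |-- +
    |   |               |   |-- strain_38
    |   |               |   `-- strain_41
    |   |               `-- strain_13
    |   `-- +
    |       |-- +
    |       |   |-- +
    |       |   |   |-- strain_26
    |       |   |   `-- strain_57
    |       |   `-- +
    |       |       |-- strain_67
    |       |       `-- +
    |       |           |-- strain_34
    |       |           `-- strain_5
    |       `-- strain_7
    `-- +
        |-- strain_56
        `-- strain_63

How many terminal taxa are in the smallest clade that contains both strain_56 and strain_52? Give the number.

26

The MRCA of strain_56 and strain_52 is the root, so the clade is the entire tree.
That clade contains 26 terminal taxa: strain_13, strain_14, strain_22, strain_26, strain_27, strain_32, strain_34, strain_35, strain_38, strain_4, strain_41, strain_44, strain_46, strain_5, strain_52, strain_56, strain_57, strain_6, strain_63, strain_67, strain_68, strain_7, strain_71, strain_72, strain_81, strain_94.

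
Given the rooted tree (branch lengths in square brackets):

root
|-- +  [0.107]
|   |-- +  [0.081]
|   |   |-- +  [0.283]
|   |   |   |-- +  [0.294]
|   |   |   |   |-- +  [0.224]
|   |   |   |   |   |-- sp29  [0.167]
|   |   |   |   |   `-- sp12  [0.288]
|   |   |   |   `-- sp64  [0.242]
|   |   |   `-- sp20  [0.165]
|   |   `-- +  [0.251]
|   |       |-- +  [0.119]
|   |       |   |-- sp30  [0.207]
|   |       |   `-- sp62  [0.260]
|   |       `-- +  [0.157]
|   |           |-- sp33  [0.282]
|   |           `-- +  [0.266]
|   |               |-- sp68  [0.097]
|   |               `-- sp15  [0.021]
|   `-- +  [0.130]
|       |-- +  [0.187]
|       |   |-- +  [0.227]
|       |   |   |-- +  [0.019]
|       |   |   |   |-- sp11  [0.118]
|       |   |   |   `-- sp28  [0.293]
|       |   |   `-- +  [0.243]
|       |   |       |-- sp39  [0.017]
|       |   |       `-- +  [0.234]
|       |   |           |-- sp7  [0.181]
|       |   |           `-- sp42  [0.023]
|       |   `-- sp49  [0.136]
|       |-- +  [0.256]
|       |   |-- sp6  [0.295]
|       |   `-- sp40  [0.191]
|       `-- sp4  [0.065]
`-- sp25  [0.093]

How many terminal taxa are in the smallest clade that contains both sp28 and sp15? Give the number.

18

The MRCA of sp28 and sp15 is the node subtending (((((sp29,sp12),sp64),sp20),((sp30,sp62),(sp33,(sp68,sp15)))),((((sp11,sp28),(sp39,(sp7,sp42))),sp49),(sp6,sp40),sp4)).
That clade contains 18 terminal taxa: sp11, sp12, sp15, sp20, sp28, sp29, sp30, sp33, sp39, sp4, sp40, sp42, sp49, sp6, sp62, sp64, sp68, sp7.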